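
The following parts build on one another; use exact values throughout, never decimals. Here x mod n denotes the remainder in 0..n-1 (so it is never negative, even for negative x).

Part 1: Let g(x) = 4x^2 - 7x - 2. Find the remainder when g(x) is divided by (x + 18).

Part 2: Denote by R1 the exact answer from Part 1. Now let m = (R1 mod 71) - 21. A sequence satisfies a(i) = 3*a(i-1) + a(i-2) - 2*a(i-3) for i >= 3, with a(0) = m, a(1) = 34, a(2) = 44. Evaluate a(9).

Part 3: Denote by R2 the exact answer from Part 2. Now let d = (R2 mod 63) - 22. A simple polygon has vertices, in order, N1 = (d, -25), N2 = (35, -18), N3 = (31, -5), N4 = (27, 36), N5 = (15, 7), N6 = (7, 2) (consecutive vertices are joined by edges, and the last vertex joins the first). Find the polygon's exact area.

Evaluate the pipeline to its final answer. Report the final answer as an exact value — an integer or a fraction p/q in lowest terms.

1042

Part 1: remainder = value at the root: 4*(-18)^2 - 7*(-18)^1 - 2 = (1296) + (126) + (-2) = 1420; answer 1420
Part 2: R1 = 1420; m = -21; a(3) = 3*(44) + 1*(34) - 2*(-21) = 208; iterating: a(3)=208, a(4)=600, a(5)=1920, a(6)=5944, a(7)=18552, a(8)=57760, a(9)=179944; answer 179944
Part 3: R2 = 179944; d = -6; cross terms: (-6*-18 - 35*-25)=983, (35*-5 - 31*-18)=383, (31*36 - 27*-5)=1251, (27*7 - 15*36)=-351, (15*2 - 7*7)=-19, (7*-25 - -6*2)=-163; twice the area = |2084| = 2084; area = 1042; answer 1042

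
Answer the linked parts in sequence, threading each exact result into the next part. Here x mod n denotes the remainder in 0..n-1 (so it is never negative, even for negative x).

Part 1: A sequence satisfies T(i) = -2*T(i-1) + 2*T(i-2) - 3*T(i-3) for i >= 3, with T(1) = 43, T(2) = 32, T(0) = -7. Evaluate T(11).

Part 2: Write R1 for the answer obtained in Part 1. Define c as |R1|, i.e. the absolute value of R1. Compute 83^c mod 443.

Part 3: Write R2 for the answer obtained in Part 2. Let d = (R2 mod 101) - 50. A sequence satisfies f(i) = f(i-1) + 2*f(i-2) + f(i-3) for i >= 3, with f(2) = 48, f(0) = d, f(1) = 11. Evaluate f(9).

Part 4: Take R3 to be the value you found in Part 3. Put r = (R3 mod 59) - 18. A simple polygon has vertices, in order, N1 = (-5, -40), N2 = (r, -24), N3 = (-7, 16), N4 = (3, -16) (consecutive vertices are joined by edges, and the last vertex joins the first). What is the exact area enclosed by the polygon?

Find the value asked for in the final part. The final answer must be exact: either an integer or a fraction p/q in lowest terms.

484

Part 1: T(3) = -2*(32) + 2*(43) - 3*(-7) = 43; iterating: T(3)=43, T(4)=-151, T(5)=292, T(6)=-1015, T(7)=3067, T(8)=-9040, T(9)=27259, T(10)=-81799, T(11)=245236; answer 245236
Part 2: R1 = 245236; c = 245236; squarings mod 443: 83^1=83, 83^2=244, 83^4=174, 83^8=152, 83^16=68, 83^32=194, 83^64=424, 83^128=361, 83^256=79, 83^512=39, 83^1024=192, 83^2048=95, 83^4096=165, 83^8192=202, 83^16384=48, 83^32768=89, 83^65536=390, 83^131072=151; 83^245236 = 83^4 * 83^16 * 83^32 * 83^64 * 83^128 * 83^256 * 83^1024 * 83^2048 * 83^4096 * 83^8192 * 83^32768 * 83^65536 * 83^131072 = 22 (mod 443); answer 22
Part 3: R2 = 22; d = -28; f(3) = 1*(48) + 2*(11) + 1*(-28) = 42; iterating: f(3)=42, f(4)=149, f(5)=281, f(6)=621, f(7)=1332, f(8)=2855, f(9)=6140; answer 6140
Part 4: R3 = 6140; r = -14; cross terms: (-5*-24 - -14*-40)=-440, (-14*16 - -7*-24)=-392, (-7*-16 - 3*16)=64, (3*-40 - -5*-16)=-200; twice the area = |-968| = 968; area = 484; answer 484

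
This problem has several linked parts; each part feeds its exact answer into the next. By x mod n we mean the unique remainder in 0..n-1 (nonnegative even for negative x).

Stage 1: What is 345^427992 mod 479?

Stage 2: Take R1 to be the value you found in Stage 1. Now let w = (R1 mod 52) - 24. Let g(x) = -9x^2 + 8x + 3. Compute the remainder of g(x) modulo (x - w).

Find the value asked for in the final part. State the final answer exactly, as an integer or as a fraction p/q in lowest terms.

Stage 1: squarings mod 479: 345^1=345, 345^2=233, 345^4=162, 345^8=378, 345^16=142, 345^32=46, 345^64=200, 345^128=243, 345^256=132, 345^512=180, 345^1024=307, 345^2048=365, 345^4096=63, 345^8192=137, 345^16384=88, 345^32768=80, 345^65536=173, 345^131072=231, 345^262144=192; 345^427992 = 345^8 * 345^16 * 345^64 * 345^128 * 345^256 * 345^512 * 345^1024 * 345^32768 * 345^131072 * 345^262144 = 375 (mod 479); answer 375
Stage 2: R1 = 375; w = -13; remainder = value at the root: -9*(-13)^2 + 8*(-13)^1 + 3 = (-1521) + (-104) + (3) = -1622; answer -1622

-1622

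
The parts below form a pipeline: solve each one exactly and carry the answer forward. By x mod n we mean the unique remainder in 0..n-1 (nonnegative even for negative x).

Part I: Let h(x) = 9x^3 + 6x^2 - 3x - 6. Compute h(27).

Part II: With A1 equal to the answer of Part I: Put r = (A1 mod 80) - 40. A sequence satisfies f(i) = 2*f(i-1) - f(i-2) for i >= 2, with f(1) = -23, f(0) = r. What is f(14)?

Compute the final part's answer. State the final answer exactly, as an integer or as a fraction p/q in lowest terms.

Part I: 9*(27)^3 + 6*(27)^2 - 3*(27)^1 - 6 = (177147) + (4374) + (-81) + (-6) = 181434; answer 181434
Part II: A1 = 181434; r = 34; f(2) = 2*(-23) - 1*(34) = -80; iterating: f(2)=-80, f(3)=-137, f(4)=-194, f(5)=-251, f(6)=-308, f(7)=-365, f(8)=-422, f(9)=-479, f(10)=-536, f(11)=-593, f(12)=-650, f(13)=-707, f(14)=-764; answer -764

-764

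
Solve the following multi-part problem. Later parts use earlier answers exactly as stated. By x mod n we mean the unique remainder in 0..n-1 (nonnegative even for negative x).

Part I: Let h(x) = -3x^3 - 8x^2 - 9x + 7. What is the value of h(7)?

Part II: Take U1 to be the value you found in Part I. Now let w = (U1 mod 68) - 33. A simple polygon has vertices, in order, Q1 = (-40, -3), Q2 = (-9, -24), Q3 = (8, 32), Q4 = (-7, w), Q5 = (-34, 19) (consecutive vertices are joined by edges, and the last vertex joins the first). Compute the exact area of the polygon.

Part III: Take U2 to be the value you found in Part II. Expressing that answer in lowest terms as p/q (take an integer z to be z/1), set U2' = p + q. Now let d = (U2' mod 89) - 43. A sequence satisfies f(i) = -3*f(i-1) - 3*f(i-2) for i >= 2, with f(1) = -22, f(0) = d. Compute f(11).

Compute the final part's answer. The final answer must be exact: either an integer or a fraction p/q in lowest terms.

-12879

Part I: -3*(7)^3 - 8*(7)^2 - 9*(7)^1 + 7 = (-1029) + (-392) + (-63) + (7) = -1477; answer -1477
Part II: U1 = -1477; w = -14; cross terms: (-40*-24 - -9*-3)=933, (-9*32 - 8*-24)=-96, (8*-14 - -7*32)=112, (-7*19 - -34*-14)=-609, (-34*-3 - -40*19)=862; twice the area = |1202| = 1202; area = 601; answer 601
Part III: U2 = 601; threaded value p + q = 602; d = 25; f(2) = -3*(-22) - 3*(25) = -9; iterating: f(2)=-9, f(3)=93, f(4)=-252, f(5)=477, f(6)=-675, f(7)=594, f(8)=243, f(9)=-2511, f(10)=6804, f(11)=-12879; answer -12879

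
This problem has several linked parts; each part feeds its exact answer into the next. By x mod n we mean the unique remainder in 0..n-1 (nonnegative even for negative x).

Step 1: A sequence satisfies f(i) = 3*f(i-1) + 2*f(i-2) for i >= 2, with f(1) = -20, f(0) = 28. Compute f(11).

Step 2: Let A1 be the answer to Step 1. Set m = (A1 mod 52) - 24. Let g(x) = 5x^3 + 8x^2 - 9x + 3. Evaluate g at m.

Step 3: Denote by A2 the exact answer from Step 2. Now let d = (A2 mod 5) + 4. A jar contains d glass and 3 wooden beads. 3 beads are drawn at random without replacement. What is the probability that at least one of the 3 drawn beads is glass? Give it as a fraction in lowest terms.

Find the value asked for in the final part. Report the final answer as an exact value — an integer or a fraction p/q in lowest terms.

83/84

Step 1: f(2) = 3*(-20) + 2*(28) = -4; iterating: f(2)=-4, f(3)=-52, f(4)=-164, f(5)=-596, f(6)=-2116, f(7)=-7540, f(8)=-26852, f(9)=-95636, f(10)=-340612, f(11)=-1213108; answer -1213108
Step 2: A1 = -1213108; m = -24; 5*(-24)^3 + 8*(-24)^2 - 9*(-24)^1 + 3 = (-69120) + (4608) + (216) + (3) = -64293; answer -64293
Step 3: A2 = -64293; d = 6; total draws C(9,3) = 84; complement C(3,3) = 1; favorable 84 - 1 = 83; P = 83/84; answer 83/84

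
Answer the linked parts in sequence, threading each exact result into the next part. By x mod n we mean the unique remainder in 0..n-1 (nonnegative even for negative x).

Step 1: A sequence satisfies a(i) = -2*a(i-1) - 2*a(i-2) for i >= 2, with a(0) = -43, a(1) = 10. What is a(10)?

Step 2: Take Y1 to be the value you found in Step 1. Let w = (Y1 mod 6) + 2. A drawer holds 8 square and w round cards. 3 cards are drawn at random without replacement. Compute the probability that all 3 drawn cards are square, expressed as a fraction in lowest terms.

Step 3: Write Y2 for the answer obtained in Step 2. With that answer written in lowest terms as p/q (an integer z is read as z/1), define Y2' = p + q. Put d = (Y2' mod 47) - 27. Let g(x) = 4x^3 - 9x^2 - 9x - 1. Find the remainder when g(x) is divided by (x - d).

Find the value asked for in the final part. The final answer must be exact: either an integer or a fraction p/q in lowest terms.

-681

Step 1: a(2) = -2*(10) - 2*(-43) = 66; iterating: a(2)=66, a(3)=-152, a(4)=172, a(5)=-40, a(6)=-264, a(7)=608, a(8)=-688, a(9)=160, a(10)=1056; answer 1056
Step 2: Y1 = 1056; w = 2; total draws C(10,3) = 120; favorable C(8,3) = 56; P = 7/15; answer 7/15
Step 3: Y2 = 7/15; threaded value p + q = 22; d = -5; remainder = value at the root: 4*(-5)^3 - 9*(-5)^2 - 9*(-5)^1 - 1 = (-500) + (-225) + (45) + (-1) = -681; answer -681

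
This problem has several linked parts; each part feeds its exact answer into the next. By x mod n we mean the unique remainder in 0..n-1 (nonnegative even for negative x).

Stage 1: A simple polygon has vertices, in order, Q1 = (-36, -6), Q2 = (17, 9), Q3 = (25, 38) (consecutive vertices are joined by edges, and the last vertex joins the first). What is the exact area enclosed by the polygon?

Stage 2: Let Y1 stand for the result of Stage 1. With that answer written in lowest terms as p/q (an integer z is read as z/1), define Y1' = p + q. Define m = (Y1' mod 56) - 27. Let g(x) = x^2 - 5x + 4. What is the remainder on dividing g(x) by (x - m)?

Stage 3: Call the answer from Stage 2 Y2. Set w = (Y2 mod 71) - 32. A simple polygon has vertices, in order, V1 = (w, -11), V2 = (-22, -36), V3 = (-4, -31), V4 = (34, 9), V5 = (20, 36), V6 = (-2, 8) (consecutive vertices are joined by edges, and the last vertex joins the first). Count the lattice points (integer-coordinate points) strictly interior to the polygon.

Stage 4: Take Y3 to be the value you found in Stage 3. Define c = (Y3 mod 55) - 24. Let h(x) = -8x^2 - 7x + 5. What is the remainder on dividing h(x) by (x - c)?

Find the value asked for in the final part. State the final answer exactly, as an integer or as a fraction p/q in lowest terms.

Stage 1: cross terms: (-36*9 - 17*-6)=-222, (17*38 - 25*9)=421, (25*-6 - -36*38)=1218; twice the area = |1417| = 1417; area = 1417/2; answer 1417/2
Stage 2: Y1 = 1417/2; threaded value p + q = 1419; m = -8; remainder = value at the root: 1*(-8)^2 - 5*(-8)^1 + 4 = (64) + (40) + (4) = 108; answer 108
Stage 3: Y2 = 108; w = 5; cross terms: (5*-36 - -22*-11)=-422, (-22*-31 - -4*-36)=538, (-4*9 - 34*-31)=1018, (34*36 - 20*9)=1044, (20*8 - -2*36)=232, (-2*-11 - 5*8)=-18; twice the area = |2392| = 2392; area = 1196; boundary points = 1 + 1 + 2 + 1 + 2 + 1 = 8; strictly interior points = area - boundary/2 + 1 = 1193; answer 1193
Stage 4: Y3 = 1193; c = 14; remainder = value at the root: -8*(14)^2 - 7*(14)^1 + 5 = (-1568) + (-98) + (5) = -1661; answer -1661

-1661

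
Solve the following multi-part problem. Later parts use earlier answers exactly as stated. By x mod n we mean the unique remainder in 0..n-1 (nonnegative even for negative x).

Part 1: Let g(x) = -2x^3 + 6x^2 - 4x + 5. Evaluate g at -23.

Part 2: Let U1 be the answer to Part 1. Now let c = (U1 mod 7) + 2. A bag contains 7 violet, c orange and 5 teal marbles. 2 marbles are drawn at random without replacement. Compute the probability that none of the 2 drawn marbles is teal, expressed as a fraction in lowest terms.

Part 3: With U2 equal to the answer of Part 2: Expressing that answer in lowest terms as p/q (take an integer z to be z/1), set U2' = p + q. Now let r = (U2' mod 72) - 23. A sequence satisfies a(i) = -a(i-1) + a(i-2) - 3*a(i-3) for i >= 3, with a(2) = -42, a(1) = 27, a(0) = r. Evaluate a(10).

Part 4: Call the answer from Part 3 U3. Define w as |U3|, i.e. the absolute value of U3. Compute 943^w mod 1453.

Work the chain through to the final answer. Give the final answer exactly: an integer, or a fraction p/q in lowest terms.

891

Part 1: -2*(-23)^3 + 6*(-23)^2 - 4*(-23)^1 + 5 = (24334) + (3174) + (92) + (5) = 27605; answer 27605
Part 2: U1 = 27605; c = 6; total draws C(18,2) = 153; favorable C(13,2) = 78; P = 26/51; answer 26/51
Part 3: U2 = 26/51; threaded value p + q = 77; r = -18; a(3) = -1*(-42) + 1*(27) - 3*(-18) = 123; iterating: a(3)=123, a(4)=-246, a(5)=495, a(6)=-1110, a(7)=2343, a(8)=-4938, a(9)=10611, a(10)=-22578; answer -22578
Part 4: U3 = -22578; w = 22578; squarings mod 1453: 943^1=943, 943^2=13, 943^4=169, 943^8=954, 943^16=538, 943^32=297, 943^64=1029, 943^128=1057, 943^256=1345, 943^512=40, 943^1024=147, 943^2048=1267, 943^4096=1177, 943^8192=620, 943^16384=808; 943^22578 = 943^2 * 943^16 * 943^32 * 943^2048 * 943^4096 * 943^16384 = 891 (mod 1453); answer 891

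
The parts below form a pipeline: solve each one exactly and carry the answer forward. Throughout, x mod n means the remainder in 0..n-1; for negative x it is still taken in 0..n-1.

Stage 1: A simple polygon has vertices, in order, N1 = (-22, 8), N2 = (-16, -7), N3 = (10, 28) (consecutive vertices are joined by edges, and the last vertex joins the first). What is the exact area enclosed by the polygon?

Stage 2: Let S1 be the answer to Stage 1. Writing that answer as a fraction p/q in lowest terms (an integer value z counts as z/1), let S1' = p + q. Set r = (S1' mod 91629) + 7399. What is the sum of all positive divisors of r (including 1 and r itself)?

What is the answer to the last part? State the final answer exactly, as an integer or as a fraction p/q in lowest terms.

20832

Stage 1: cross terms: (-22*-7 - -16*8)=282, (-16*28 - 10*-7)=-378, (10*8 - -22*28)=696; twice the area = |600| = 600; area = 300; answer 300
Stage 2: S1 = 300; threaded value p + q = 301; r = 7700; 7700 = 2^2 * 5^2 * 7 * 11; sigma = (1 + 2 + 4) * (1 + 5 + 25) * (1 + 7) * (1 + 11) = 7 * 31 * 8 * 12 = 20832; answer 20832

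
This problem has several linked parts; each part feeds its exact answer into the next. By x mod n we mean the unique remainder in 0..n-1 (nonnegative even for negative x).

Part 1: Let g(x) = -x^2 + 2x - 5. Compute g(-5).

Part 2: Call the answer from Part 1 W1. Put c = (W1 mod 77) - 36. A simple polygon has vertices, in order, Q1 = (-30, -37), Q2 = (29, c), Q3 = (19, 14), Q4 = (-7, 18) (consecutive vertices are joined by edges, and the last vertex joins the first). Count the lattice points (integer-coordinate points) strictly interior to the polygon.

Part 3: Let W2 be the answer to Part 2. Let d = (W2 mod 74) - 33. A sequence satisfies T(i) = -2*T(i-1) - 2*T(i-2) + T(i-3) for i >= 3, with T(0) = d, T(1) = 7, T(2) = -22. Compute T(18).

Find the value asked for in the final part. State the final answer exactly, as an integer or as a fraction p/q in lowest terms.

Part 1: -1*(-5)^2 + 2*(-5)^1 - 5 = (-25) + (-10) + (-5) = -40; answer -40
Part 2: W1 = -40; c = 1; cross terms: (-30*1 - 29*-37)=1043, (29*14 - 19*1)=387, (19*18 - -7*14)=440, (-7*-37 - -30*18)=799; twice the area = |2669| = 2669; area = 2669/2; boundary points = 1 + 1 + 2 + 1 = 5; strictly interior points = area - boundary/2 + 1 = 1333; answer 1333
Part 3: W2 = 1333; d = -32; T(3) = -2*(-22) - 2*(7) + 1*(-32) = -2; iterating: T(3)=-2, T(4)=55, T(5)=-128, T(6)=144, T(7)=23, T(8)=-462, T(9)=1022, T(10)=-1097, T(11)=-312, T(12)=3840, T(13)=-8153, T(14)=8314, T(15)=3518, T(16)=-31817, T(17)=64912, T(18)=-62672; answer -62672

-62672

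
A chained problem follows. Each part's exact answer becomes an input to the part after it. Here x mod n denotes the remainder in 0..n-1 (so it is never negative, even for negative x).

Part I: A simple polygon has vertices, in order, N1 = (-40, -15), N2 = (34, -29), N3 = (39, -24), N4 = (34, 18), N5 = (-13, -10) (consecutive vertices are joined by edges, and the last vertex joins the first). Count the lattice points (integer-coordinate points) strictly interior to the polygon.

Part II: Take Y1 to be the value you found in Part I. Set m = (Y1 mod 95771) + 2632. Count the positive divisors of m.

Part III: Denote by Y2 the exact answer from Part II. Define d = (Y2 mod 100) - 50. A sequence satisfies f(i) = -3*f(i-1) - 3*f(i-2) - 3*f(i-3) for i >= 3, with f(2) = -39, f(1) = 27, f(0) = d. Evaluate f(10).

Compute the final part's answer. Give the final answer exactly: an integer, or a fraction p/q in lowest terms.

-31347

Part I: cross terms: (-40*-29 - 34*-15)=1670, (34*-24 - 39*-29)=315, (39*18 - 34*-24)=1518, (34*-10 - -13*18)=-106, (-13*-15 - -40*-10)=-205; twice the area = |3192| = 3192; area = 1596; boundary points = 2 + 5 + 1 + 1 + 1 = 10; strictly interior points = area - boundary/2 + 1 = 1592; answer 1592
Part II: Y1 = 1592; m = 4224; 4224 = 2^7 * 3 * 11; number of divisors = (7+1) * (1+1) * (1+1) = 32; answer 32
Part III: Y2 = 32; d = -18; f(3) = -3*(-39) - 3*(27) - 3*(-18) = 90; iterating: f(3)=90, f(4)=-234, f(5)=549, f(6)=-1215, f(7)=2700, f(8)=-6102, f(9)=13851, f(10)=-31347; answer -31347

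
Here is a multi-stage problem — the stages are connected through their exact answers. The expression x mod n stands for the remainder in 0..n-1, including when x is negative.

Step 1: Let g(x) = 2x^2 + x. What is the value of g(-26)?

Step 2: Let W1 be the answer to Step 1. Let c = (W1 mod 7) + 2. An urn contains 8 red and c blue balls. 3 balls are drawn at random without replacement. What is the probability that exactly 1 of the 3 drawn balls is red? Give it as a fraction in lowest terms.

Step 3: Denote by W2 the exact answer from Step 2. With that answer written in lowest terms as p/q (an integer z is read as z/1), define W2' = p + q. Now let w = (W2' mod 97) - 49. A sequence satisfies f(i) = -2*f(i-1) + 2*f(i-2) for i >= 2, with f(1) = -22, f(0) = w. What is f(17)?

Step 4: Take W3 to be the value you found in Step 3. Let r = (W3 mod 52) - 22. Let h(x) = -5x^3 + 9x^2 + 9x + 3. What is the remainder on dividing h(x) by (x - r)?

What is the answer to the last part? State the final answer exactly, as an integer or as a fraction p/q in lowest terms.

-4007

Step 1: 2*(-26)^2 + 1*(-26)^1 = (1352) + (-26) = 1326; answer 1326
Step 2: W1 = 1326; c = 5; total draws C(13,3) = 286; favorable C(8,1)*C(5,2) = 80; P = 40/143; answer 40/143
Step 3: W2 = 40/143; threaded value p + q = 183; w = 37; f(2) = -2*(-22) + 2*(37) = 118; iterating: f(2)=118, f(3)=-280, f(4)=796, f(5)=-2152, f(6)=5896, f(7)=-16096, f(8)=43984, f(9)=-120160, f(10)=328288, f(11)=-896896, f(12)=2450368, f(13)=-6694528, f(14)=18289792, f(15)=-49968640, f(16)=136516864, f(17)=-372971008; answer -372971008
Step 4: W3 = -372971008; r = 10; remainder = value at the root: -5*(10)^3 + 9*(10)^2 + 9*(10)^1 + 3 = (-5000) + (900) + (90) + (3) = -4007; answer -4007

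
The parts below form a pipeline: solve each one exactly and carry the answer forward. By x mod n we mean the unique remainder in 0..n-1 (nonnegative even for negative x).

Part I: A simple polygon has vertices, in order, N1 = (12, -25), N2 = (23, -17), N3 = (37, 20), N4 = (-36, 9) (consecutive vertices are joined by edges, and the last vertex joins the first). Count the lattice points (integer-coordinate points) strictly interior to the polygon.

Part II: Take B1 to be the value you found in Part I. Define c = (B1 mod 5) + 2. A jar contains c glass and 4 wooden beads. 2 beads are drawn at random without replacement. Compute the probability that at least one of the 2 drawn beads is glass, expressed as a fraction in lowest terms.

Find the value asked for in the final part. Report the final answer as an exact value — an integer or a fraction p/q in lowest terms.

5/7

Part I: cross terms: (12*-17 - 23*-25)=371, (23*20 - 37*-17)=1089, (37*9 - -36*20)=1053, (-36*-25 - 12*9)=792; twice the area = |3305| = 3305; area = 3305/2; boundary points = 1 + 1 + 1 + 2 = 5; strictly interior points = area - boundary/2 + 1 = 1651; answer 1651
Part II: B1 = 1651; c = 3; total draws C(7,2) = 21; complement C(4,2) = 6; favorable 21 - 6 = 15; P = 5/7; answer 5/7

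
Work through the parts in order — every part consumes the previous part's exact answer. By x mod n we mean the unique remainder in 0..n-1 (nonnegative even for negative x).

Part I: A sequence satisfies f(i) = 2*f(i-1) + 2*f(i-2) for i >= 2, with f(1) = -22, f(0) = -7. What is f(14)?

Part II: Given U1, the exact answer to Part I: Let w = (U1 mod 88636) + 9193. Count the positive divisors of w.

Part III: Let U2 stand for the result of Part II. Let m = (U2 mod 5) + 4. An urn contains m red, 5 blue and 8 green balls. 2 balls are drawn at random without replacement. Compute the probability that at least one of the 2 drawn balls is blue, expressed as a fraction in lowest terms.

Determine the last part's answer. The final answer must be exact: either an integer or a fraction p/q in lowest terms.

80/171

Part I: f(2) = 2*(-22) + 2*(-7) = -58; iterating: f(2)=-58, f(3)=-160, f(4)=-436, f(5)=-1192, f(6)=-3256, f(7)=-8896, f(8)=-24304, f(9)=-66400, f(10)=-181408, f(11)=-495616, f(12)=-1354048, f(13)=-3699328, f(14)=-10106752; answer -10106752
Part II: U1 = -10106752; w = 95581; 95581 is prime, so its only divisors are 1 and 95581; count = 2; answer 2
Part III: U2 = 2; m = 6; total draws C(19,2) = 171; complement C(14,2) = 91; favorable 171 - 91 = 80; P = 80/171; answer 80/171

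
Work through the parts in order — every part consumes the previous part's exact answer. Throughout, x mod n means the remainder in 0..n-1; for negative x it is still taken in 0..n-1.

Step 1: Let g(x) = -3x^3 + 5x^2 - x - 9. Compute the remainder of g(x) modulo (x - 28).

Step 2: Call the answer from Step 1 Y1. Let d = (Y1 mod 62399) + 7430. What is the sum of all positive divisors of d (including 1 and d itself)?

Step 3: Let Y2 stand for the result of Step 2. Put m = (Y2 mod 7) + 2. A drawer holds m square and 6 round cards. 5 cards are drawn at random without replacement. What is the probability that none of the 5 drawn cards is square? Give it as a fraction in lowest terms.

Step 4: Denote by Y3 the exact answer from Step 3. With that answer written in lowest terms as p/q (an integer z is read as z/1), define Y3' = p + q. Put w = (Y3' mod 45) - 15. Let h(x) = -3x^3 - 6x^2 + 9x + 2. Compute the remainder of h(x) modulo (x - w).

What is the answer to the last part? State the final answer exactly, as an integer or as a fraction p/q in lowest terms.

Step 1: remainder = value at the root: -3*(28)^3 + 5*(28)^2 - 1*(28)^1 - 9 = (-65856) + (3920) + (-28) + (-9) = -61973; answer -61973
Step 2: Y1 = -61973; d = 7856; 7856 = 2^4 * 491; sigma = (1 + 2 + 4 + 8 + 16) * (1 + 491) = 31 * 492 = 15252; answer 15252
Step 3: Y2 = 15252; m = 8; total draws C(14,5) = 2002; favorable C(6,5) = 6; P = 3/1001; answer 3/1001
Step 4: Y3 = 3/1001; threaded value p + q = 1004; w = -1; remainder = value at the root: -3*(-1)^3 - 6*(-1)^2 + 9*(-1)^1 + 2 = (3) + (-6) + (-9) + (2) = -10; answer -10

-10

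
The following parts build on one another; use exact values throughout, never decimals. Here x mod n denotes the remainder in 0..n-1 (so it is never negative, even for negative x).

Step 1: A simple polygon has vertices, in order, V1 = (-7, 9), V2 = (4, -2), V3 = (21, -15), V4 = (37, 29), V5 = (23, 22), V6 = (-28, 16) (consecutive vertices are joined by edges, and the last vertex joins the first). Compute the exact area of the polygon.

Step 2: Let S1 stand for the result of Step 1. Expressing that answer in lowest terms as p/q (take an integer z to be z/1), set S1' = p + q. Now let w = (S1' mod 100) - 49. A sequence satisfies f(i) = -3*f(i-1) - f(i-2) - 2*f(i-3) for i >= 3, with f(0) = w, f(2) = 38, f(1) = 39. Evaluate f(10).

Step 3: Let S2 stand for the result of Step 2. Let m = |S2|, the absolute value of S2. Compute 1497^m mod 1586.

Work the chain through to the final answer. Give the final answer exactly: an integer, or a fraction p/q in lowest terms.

Step 1: cross terms: (-7*-2 - 4*9)=-22, (4*-15 - 21*-2)=-18, (21*29 - 37*-15)=1164, (37*22 - 23*29)=147, (23*16 - -28*22)=984, (-28*9 - -7*16)=-140; twice the area = |2115| = 2115; area = 2115/2; answer 2115/2
Step 2: S1 = 2115/2; threaded value p + q = 2117; w = -32; f(3) = -3*(38) - 1*(39) - 2*(-32) = -89; iterating: f(3)=-89, f(4)=151, f(5)=-440, f(6)=1347, f(7)=-3903, f(8)=11242, f(9)=-32517, f(10)=94115; answer 94115
Step 3: S2 = 94115; m = 94115; squarings mod 1586: 1497^1=1497, 1497^2=1577, 1497^4=81, 1497^8=217, 1497^16=1095, 1497^32=9, 1497^64=81, 1497^128=217, 1497^256=1095, 1497^512=9, 1497^1024=81, 1497^2048=217, 1497^4096=1095, 1497^8192=9, 1497^16384=81, 1497^32768=217, 1497^65536=1095; 1497^94115 = 1497^1 * 1497^2 * 1497^32 * 1497^128 * 1497^256 * 1497^512 * 1497^1024 * 1497^2048 * 1497^8192 * 1497^16384 * 1497^65536 = 865 (mod 1586); answer 865

865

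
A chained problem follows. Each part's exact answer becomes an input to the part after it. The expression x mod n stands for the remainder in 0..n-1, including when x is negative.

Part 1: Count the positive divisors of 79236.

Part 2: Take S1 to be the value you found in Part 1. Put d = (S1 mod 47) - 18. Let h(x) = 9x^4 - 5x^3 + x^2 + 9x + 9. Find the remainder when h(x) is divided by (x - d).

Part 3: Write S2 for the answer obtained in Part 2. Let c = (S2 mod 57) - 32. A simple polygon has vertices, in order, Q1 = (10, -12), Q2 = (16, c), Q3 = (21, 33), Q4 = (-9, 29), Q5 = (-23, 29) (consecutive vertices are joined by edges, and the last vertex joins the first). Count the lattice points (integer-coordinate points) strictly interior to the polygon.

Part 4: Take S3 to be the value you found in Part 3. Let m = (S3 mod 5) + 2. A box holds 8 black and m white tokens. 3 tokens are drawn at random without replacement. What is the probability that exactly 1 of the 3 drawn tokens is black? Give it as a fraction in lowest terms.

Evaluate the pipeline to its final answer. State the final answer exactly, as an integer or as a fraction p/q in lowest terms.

12/55

Part 1: 79236 = 2^2 * 3^2 * 31 * 71; number of divisors = (2+1) * (2+1) * (1+1) * (1+1) = 36; answer 36
Part 2: S1 = 36; d = 18; remainder = value at the root: 9*(18)^4 - 5*(18)^3 + 1*(18)^2 + 9*(18)^1 + 9 = (944784) + (-29160) + (324) + (162) + (9) = 916119; answer 916119
Part 3: S2 = 916119; c = -17; cross terms: (10*-17 - 16*-12)=22, (16*33 - 21*-17)=885, (21*29 - -9*33)=906, (-9*29 - -23*29)=406, (-23*-12 - 10*29)=-14; twice the area = |2205| = 2205; area = 2205/2; boundary points = 1 + 5 + 2 + 14 + 1 = 23; strictly interior points = area - boundary/2 + 1 = 1092; answer 1092
Part 4: S3 = 1092; m = 4; total draws C(12,3) = 220; favorable C(8,1)*C(4,2) = 48; P = 12/55; answer 12/55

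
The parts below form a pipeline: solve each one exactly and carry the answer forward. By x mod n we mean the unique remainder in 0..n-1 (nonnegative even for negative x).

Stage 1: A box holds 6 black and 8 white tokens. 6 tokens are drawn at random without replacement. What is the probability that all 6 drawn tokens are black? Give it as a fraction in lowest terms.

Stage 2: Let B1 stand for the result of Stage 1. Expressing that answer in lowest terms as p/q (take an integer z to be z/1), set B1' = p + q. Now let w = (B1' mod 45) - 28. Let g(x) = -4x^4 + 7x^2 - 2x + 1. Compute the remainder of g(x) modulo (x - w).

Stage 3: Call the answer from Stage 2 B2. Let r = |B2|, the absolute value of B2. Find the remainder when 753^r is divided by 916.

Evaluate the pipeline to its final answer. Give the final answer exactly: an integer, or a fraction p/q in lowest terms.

105

Stage 1: total draws C(14,6) = 3003; favorable C(6,6) = 1; P = 1/3003; answer 1/3003
Stage 2: B1 = 1/3003; threaded value p + q = 3004; w = 6; remainder = value at the root: -4*(6)^4 + 7*(6)^2 - 2*(6)^1 + 1 = (-5184) + (252) + (-12) + (1) = -4943; answer -4943
Stage 3: B2 = -4943; r = 4943; squarings mod 916: 753^1=753, 753^2=5, 753^4=25, 753^8=625, 753^16=409, 753^32=569, 753^64=413, 753^128=193, 753^256=609, 753^512=817, 753^1024=641, 753^2048=513, 753^4096=277; 753^4943 = 753^1 * 753^2 * 753^4 * 753^8 * 753^64 * 753^256 * 753^512 * 753^4096 = 105 (mod 916); answer 105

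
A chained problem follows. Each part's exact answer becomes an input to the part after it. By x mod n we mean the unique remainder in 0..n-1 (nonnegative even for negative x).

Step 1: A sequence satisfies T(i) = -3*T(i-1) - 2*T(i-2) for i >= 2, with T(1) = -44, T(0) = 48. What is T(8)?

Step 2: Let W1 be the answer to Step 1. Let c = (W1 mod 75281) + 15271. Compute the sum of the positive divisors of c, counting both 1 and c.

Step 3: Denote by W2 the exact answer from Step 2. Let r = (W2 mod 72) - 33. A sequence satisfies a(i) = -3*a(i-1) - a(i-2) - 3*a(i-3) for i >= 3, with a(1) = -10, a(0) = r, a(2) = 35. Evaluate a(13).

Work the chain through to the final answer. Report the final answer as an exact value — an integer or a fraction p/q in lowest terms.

Step 1: T(2) = -3*(-44) - 2*(48) = 36; iterating: T(2)=36, T(3)=-20, T(4)=-12, T(5)=76, T(6)=-204, T(7)=460, T(8)=-972; answer -972
Step 2: W1 = -972; c = 89580; 89580 = 2^2 * 3 * 5 * 1493; sigma = (1 + 2 + 4) * (1 + 3) * (1 + 5) * (1 + 1493) = 7 * 4 * 6 * 1494 = 250992; answer 250992
Step 3: W2 = 250992; r = -33; a(3) = -3*(35) - 1*(-10) - 3*(-33) = 4; iterating: a(3)=4, a(4)=-17, a(5)=-58, a(6)=179, a(7)=-428, a(8)=1279, a(9)=-3946, a(10)=11843, a(11)=-35420, a(12)=106255, a(13)=-318874; answer -318874

-318874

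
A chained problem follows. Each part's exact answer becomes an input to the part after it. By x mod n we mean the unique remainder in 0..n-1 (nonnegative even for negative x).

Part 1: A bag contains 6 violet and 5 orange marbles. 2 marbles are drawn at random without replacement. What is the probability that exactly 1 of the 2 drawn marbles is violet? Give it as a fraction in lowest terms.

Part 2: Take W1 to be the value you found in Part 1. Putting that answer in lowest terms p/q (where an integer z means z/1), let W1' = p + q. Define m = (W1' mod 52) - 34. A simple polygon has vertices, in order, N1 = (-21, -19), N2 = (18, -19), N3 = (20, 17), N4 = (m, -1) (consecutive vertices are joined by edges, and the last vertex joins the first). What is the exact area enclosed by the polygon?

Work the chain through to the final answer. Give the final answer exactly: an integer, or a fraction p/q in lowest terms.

Part 1: total draws C(11,2) = 55; favorable C(6,1)*C(5,1) = 30; P = 6/11; answer 6/11
Part 2: W1 = 6/11; threaded value p + q = 17; m = -17; cross terms: (-21*-19 - 18*-19)=741, (18*17 - 20*-19)=686, (20*-1 - -17*17)=269, (-17*-19 - -21*-1)=302; twice the area = |1998| = 1998; area = 999; answer 999

999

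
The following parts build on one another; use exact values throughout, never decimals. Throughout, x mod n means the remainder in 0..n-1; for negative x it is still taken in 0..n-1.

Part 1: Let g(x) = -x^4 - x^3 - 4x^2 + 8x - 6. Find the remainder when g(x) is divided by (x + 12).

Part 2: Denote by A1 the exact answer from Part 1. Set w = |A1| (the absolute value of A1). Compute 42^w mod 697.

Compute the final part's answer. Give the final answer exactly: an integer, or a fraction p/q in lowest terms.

616

Part 1: remainder = value at the root: -1*(-12)^4 - 1*(-12)^3 - 4*(-12)^2 + 8*(-12)^1 - 6 = (-20736) + (1728) + (-576) + (-96) + (-6) = -19686; answer -19686
Part 2: A1 = -19686; w = 19686; squarings mod 697: 42^1=42, 42^2=370, 42^4=288, 42^8=1, 42^16=1, 42^32=1, 42^64=1, 42^128=1, 42^256=1, 42^512=1, 42^1024=1, 42^2048=1, 42^4096=1, 42^8192=1, 42^16384=1; 42^19686 = 42^2 * 42^4 * 42^32 * 42^64 * 42^128 * 42^1024 * 42^2048 * 42^16384 = 616 (mod 697); answer 616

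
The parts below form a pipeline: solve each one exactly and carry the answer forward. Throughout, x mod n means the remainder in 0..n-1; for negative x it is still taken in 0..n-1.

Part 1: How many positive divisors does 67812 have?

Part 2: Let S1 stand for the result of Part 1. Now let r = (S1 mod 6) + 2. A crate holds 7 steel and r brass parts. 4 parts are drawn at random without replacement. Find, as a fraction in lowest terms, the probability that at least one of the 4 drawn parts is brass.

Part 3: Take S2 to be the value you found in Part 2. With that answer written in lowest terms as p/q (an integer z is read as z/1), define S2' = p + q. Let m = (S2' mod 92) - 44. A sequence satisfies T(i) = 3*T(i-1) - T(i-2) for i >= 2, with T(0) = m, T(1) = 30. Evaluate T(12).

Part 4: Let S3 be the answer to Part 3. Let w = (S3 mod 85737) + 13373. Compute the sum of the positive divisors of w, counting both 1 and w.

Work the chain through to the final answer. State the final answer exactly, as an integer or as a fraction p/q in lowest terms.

Part 1: 67812 = 2^2 * 3 * 5651; number of divisors = (2+1) * (1+1) * (1+1) = 12; answer 12
Part 2: S1 = 12; r = 2; total draws C(9,4) = 126; complement C(7,4) = 35; favorable 126 - 35 = 91; P = 13/18; answer 13/18
Part 3: S2 = 13/18; threaded value p + q = 31; m = -13; T(2) = 3*(30) - 1*(-13) = 103; iterating: T(2)=103, T(3)=279, T(4)=734, T(5)=1923, T(6)=5035, T(7)=13182, T(8)=34511, T(9)=90351, T(10)=236542, T(11)=619275, T(12)=1621283; answer 1621283
Part 4: S3 = 1621283; w = 91390; 91390 = 2 * 5 * 13 * 19 * 37; sigma = (1 + 2) * (1 + 5) * (1 + 13) * (1 + 19) * (1 + 37) = 3 * 6 * 14 * 20 * 38 = 191520; answer 191520

191520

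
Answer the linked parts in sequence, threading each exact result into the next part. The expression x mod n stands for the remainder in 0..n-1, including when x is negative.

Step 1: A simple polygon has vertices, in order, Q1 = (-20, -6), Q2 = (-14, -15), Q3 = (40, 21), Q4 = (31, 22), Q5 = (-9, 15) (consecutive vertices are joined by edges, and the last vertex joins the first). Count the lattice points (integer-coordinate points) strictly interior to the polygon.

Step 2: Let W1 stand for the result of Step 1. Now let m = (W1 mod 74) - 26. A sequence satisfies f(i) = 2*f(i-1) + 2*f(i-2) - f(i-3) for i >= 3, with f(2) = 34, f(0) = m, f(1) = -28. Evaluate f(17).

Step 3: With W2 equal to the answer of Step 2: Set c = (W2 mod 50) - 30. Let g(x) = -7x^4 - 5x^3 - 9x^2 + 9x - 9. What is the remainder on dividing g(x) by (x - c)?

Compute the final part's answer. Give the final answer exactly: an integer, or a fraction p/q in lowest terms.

-2258721

Step 1: cross terms: (-20*-15 - -14*-6)=216, (-14*21 - 40*-15)=306, (40*22 - 31*21)=229, (31*15 - -9*22)=663, (-9*-6 - -20*15)=354; twice the area = |1768| = 1768; area = 884; boundary points = 3 + 18 + 1 + 1 + 1 = 24; strictly interior points = area - boundary/2 + 1 = 873; answer 873
Step 2: W1 = 873; m = 33; f(3) = 2*(34) + 2*(-28) - 1*(33) = -21; iterating: f(3)=-21, f(4)=54, f(5)=32, f(6)=193, f(7)=396, f(8)=1146, f(9)=2891, f(10)=7678, f(11)=19992, f(12)=52449, f(13)=137204, f(14)=359314, f(15)=940587, f(16)=2462598, f(17)=6447056; answer 6447056
Step 3: W2 = 6447056; c = -24; remainder = value at the root: -7*(-24)^4 - 5*(-24)^3 - 9*(-24)^2 + 9*(-24)^1 - 9 = (-2322432) + (69120) + (-5184) + (-216) + (-9) = -2258721; answer -2258721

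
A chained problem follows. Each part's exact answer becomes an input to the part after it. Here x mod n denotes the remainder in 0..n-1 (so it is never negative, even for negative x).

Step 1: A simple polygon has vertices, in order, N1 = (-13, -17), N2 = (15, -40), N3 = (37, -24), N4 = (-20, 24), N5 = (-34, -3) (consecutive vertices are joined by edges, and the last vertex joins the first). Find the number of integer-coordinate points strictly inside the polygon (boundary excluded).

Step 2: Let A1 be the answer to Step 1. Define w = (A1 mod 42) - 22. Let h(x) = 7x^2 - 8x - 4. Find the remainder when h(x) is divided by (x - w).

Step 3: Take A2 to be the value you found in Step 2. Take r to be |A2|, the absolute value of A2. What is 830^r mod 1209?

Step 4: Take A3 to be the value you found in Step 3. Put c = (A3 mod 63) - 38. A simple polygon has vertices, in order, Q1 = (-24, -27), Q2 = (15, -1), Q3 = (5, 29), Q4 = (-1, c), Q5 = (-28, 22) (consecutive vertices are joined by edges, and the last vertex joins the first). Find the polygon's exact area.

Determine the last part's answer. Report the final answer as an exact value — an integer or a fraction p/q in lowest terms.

Step 1: cross terms: (-13*-40 - 15*-17)=775, (15*-24 - 37*-40)=1120, (37*24 - -20*-24)=408, (-20*-3 - -34*24)=876, (-34*-17 - -13*-3)=539; twice the area = |3718| = 3718; area = 1859; boundary points = 1 + 2 + 3 + 1 + 7 = 14; strictly interior points = area - boundary/2 + 1 = 1853; answer 1853
Step 2: A1 = 1853; w = -17; remainder = value at the root: 7*(-17)^2 - 8*(-17)^1 - 4 = (2023) + (136) + (-4) = 2155; answer 2155
Step 3: A2 = 2155; r = 2155; squarings mod 1209: 830^1=830, 830^2=979, 830^4=913, 830^8=568, 830^16=1030, 830^32=607, 830^64=913, 830^128=568, 830^256=1030, 830^512=607, 830^1024=913, 830^2048=568; 830^2155 = 830^1 * 830^2 * 830^8 * 830^32 * 830^64 * 830^2048 = 626 (mod 1209); answer 626
Step 4: A3 = 626; c = 21; cross terms: (-24*-1 - 15*-27)=429, (15*29 - 5*-1)=440, (5*21 - -1*29)=134, (-1*22 - -28*21)=566, (-28*-27 - -24*22)=1284; twice the area = |2853| = 2853; area = 2853/2; answer 2853/2

2853/2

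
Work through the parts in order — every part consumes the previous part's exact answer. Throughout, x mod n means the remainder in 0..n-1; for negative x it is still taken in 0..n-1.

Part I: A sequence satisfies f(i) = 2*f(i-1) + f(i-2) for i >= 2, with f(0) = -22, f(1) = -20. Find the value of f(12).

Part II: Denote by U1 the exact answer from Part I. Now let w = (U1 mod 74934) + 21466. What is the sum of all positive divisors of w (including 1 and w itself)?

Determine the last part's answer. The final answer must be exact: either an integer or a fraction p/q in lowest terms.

135408

Part I: f(2) = 2*(-20) + 1*(-22) = -62; iterating: f(2)=-62, f(3)=-144, f(4)=-350, f(5)=-844, f(6)=-2038, f(7)=-4920, f(8)=-11878, f(9)=-28676, f(10)=-69230, f(11)=-167136, f(12)=-403502; answer -403502
Part II: U1 = -403502; w = 67568; 67568 = 2^4 * 41 * 103; sigma = (1 + 2 + 4 + 8 + 16) * (1 + 41) * (1 + 103) = 31 * 42 * 104 = 135408; answer 135408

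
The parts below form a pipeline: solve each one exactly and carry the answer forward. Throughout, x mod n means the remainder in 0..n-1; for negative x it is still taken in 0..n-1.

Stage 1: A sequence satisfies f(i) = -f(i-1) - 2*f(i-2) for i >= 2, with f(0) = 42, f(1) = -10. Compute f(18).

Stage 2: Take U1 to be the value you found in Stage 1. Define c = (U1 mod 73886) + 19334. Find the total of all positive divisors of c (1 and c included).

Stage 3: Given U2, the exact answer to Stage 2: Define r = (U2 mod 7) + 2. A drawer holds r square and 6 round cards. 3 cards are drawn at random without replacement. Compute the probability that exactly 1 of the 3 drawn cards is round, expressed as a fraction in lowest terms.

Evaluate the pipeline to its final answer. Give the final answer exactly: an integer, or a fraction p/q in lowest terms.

Stage 1: f(2) = -1*(-10) - 2*(42) = -74; iterating: f(2)=-74, f(3)=94, f(4)=54, f(5)=-242, f(6)=134, f(7)=350, f(8)=-618, f(9)=-82, f(10)=1318, f(11)=-1154, f(12)=-1482, f(13)=3790, f(14)=-826, f(15)=-6754, f(16)=8406, f(17)=5102, f(18)=-21914; answer -21914
Stage 2: U1 = -21914; c = 71306; 71306 = 2 * 101 * 353; sigma = (1 + 2) * (1 + 101) * (1 + 353) = 3 * 102 * 354 = 108324; answer 108324
Stage 3: U2 = 108324; r = 8; total draws C(14,3) = 364; favorable C(6,1)*C(8,2) = 168; P = 6/13; answer 6/13

6/13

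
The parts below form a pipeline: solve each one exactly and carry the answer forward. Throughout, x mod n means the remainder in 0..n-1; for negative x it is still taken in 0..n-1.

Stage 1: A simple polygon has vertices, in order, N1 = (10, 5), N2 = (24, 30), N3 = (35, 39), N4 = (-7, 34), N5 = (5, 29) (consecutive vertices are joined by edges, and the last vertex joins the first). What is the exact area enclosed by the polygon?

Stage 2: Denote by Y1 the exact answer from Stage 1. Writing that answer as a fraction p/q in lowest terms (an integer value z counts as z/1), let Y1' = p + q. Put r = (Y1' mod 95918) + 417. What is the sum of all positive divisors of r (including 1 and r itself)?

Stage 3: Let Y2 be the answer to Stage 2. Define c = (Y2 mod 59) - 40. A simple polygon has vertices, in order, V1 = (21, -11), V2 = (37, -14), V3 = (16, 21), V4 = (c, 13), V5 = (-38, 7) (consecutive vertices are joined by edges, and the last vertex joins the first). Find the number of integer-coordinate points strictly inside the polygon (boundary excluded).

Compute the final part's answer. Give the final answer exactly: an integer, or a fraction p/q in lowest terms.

Stage 1: cross terms: (10*30 - 24*5)=180, (24*39 - 35*30)=-114, (35*34 - -7*39)=1463, (-7*29 - 5*34)=-373, (5*5 - 10*29)=-265; twice the area = |891| = 891; area = 891/2; answer 891/2
Stage 2: Y1 = 891/2; threaded value p + q = 893; r = 1310; 1310 = 2 * 5 * 131; sigma = (1 + 2) * (1 + 5) * (1 + 131) = 3 * 6 * 132 = 2376; answer 2376
Stage 3: Y2 = 2376; c = -24; cross terms: (21*-14 - 37*-11)=113, (37*21 - 16*-14)=1001, (16*13 - -24*21)=712, (-24*7 - -38*13)=326, (-38*-11 - 21*7)=271; twice the area = |2423| = 2423; area = 2423/2; boundary points = 1 + 7 + 8 + 2 + 1 = 19; strictly interior points = area - boundary/2 + 1 = 1203; answer 1203

1203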